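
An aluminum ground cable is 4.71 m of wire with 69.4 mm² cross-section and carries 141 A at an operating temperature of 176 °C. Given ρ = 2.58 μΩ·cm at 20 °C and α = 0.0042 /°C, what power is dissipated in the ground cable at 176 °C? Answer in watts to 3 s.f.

57.6 W

ρ = 2.58 μΩ·cm = 2.58×10^-8 Ω·m
A = 69.4 mm² = 6.940e-05 m²
R₍20₎ = ρL/A = (2.58×10^-8)(4.71)/(6.940e-05) = 0.001751 Ω
R₍176₎ = R₍20₎(1 + αΔT) = 0.001751 × (1 + 0.0042×156) = 0.002898 Ω
P = I²R = (141)² × 0.002898 = 57.6 W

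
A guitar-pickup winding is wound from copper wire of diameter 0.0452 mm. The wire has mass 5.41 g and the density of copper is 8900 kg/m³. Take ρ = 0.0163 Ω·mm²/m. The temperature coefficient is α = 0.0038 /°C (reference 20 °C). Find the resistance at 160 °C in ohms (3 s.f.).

5900 Ω

ρ = 0.0163 Ω·mm²/m = 1.63×10^-8 Ω·m
A = π(d/2)² = π(2.2600e-05 m)² = 1.6046e-09 m²
L = m/(density·A) = 0.00541/(8900×1.6046e-09) = 378.8 m
R = ρL/A = (1.63×10^-8)(378.8)/(1.6046e-09) = 3848 Ω
R(160 °C) = 3848 × (1 + 0.0038×140) = 5900 Ω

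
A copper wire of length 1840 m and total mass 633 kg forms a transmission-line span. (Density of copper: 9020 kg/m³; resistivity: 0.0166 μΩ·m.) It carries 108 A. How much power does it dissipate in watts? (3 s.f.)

ρ = 0.0166 μΩ·m = 1.66×10^-8 Ω·m
A = m/(density·L) = 633/(9020×1840) = 3.8140e-05 m²
R = ρL/A = (1.66×10^-8)(1840)/(3.8140e-05) = 0.8008 Ω
P = I²R = (108)² × 0.8008 = 9340 W

9340 W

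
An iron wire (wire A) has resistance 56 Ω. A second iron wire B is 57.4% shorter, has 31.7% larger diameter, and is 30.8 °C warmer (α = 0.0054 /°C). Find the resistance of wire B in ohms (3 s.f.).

R ∝ ρL/d² with ρ ∝ (1+αΔT), so R_B/R_A = (1 − 57.4/100) × (1 + 31.7/100)⁻² × (1 + 0.0054×30.8)
= 0.426 × 0.5765 × 1.166 = 0.2864
R_B = 0.2864 × 56 = 16.0 Ω

16.0 Ω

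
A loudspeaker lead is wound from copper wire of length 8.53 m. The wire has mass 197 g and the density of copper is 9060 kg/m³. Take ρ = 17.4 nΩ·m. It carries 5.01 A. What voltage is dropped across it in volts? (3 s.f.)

0.292 V

ρ = 17.4 nΩ·m = 1.74×10^-8 Ω·m
A = m/(density·L) = 0.197/(9060×8.53) = 2.5491e-06 m²
R = ρL/A = (1.74×10^-8)(8.53)/(2.5491e-06) = 0.05822 Ω
V = IR = 5.01 × 0.05822 = 0.292 V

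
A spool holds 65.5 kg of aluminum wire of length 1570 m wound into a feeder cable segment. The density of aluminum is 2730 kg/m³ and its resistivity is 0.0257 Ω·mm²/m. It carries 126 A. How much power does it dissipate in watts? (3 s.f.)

41900 W

ρ = 0.0257 Ω·mm²/m = 2.57×10^-8 Ω·m
A = m/(density·L) = 65.5/(2730×1570) = 1.5282e-05 m²
R = ρL/A = (2.57×10^-8)(1570)/(1.5282e-05) = 2.64 Ω
P = I²R = (126)² × 2.64 = 41900 W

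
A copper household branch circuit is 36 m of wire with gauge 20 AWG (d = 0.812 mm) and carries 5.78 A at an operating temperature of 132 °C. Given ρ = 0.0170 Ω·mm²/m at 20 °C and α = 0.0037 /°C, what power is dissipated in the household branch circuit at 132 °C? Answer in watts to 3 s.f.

ρ = 0.0170 Ω·mm²/m = 1.70×10^-8 Ω·m
A = π(0.812/2 mm)² = π(4.0600e-04 m)² = 5.178e-07 m²
R₍20₎ = ρL/A = (1.70×10^-8)(36)/(5.178e-07) = 1.182 Ω
R₍132₎ = R₍20₎(1 + αΔT) = 1.182 × (1 + 0.0037×112) = 1.672 Ω
P = I²R = (5.78)² × 1.672 = 55.8 W

55.8 W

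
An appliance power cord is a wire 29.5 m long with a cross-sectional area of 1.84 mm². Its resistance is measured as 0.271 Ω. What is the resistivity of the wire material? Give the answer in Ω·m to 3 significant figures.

A = 1.84 mm² = 1.840e-06 m²
ρ = RA/L = (0.271)(1.840e-06)/(29.5) = 1.69×10^-8 Ω·m

1.69×10^-8 Ω·m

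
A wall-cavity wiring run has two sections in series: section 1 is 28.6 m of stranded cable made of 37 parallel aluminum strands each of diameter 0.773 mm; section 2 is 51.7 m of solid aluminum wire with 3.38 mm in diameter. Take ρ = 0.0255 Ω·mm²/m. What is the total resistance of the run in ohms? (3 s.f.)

0.189 Ω

ρ = 0.0255 Ω·mm²/m = 2.55×10^-8 Ω·m
Section 1: A_strand = π(3.8650e-04)² = 4.693e-07 m²; R₁ = ρL/(N·A_s) = (2.55×10^-8)(28.6)/(37×4.693e-07) = 0.042 Ω
Section 2: A = π(d/2)² = π(1.6900e-03 m)² = 8.973e-06 m²
R₂ = (2.55×10^-8)(51.7)/(8.973e-06) = 0.1469 Ω
R = R₁ + R₂ = 0.189 Ω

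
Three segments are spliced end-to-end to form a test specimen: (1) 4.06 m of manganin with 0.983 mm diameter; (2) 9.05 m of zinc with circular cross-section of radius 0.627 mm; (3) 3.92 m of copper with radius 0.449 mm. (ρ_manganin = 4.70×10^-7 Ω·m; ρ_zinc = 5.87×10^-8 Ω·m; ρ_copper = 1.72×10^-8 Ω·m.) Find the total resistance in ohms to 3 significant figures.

3.05 Ω

Seg 1: A = π(d/2)² = π(4.9150e-04 m)² = 7.589e-07 m²
R_1 = (4.70×10^-7)(4.06)/(7.589e-07) = 2.514 Ω
Seg 2: A = πr² = π(6.2700e-04 m)² = 1.235e-06 m²
R_2 = (5.87×10^-8)(9.05)/(1.235e-06) = 0.4301 Ω
Seg 3: A = πr² = π(4.4900e-04 m)² = 6.333e-07 m²
R_3 = (1.72×10^-8)(3.92)/(6.333e-07) = 0.1065 Ω
R_total = R_1 + R_2 + R_3 = 3.05 Ω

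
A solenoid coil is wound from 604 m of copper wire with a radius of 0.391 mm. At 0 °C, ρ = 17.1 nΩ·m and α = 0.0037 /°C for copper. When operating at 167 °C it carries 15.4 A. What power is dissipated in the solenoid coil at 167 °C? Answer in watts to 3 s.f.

ρ = 17.1 nΩ·m = 1.71×10^-8 Ω·m
A = πr² = π(3.9100e-04 m)² = 4.803e-07 m²
R₍0₎ = ρL/A = (1.71×10^-8)(604)/(4.803e-07) = 21.5 Ω
R₍167₎ = R₍0₎(1 + αΔT) = 21.5 × (1 + 0.0037×167) = 34.79 Ω
P = I²R = (15.4)² × 34.79 = 8250 W

8250 W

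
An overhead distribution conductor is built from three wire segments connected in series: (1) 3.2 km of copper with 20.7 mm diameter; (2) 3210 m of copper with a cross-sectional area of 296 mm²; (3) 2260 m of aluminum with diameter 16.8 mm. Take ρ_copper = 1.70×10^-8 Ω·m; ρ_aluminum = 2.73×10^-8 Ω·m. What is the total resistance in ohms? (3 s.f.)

0.624 Ω

Seg 1: A = π(d/2)² = π(1.0350e-02 m)² = 3.365e-04 m²
R_1 = (1.70×10^-8)(3200)/(3.365e-04) = 0.1616 Ω
Seg 2: A = 296 mm² = 2.960e-04 m²
R_2 = (1.70×10^-8)(3210)/(2.960e-04) = 0.1844 Ω
Seg 3: A = π(d/2)² = π(8.4000e-03 m)² = 2.217e-04 m²
R_3 = (2.73×10^-8)(2260)/(2.217e-04) = 0.2783 Ω
R_total = R_1 + R_2 + R_3 = 0.624 Ω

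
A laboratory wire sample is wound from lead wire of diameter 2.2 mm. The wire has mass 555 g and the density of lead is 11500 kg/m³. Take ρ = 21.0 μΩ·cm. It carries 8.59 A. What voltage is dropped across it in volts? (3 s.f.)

6.02 V

ρ = 21.0 μΩ·cm = 2.10×10^-7 Ω·m
A = π(d/2)² = π(1.1000e-03 m)² = 3.8013e-06 m²
L = m/(density·A) = 0.555/(11500×3.8013e-06) = 12.7 m
R = ρL/A = (2.10×10^-7)(12.7)/(3.8013e-06) = 0.7014 Ω
V = IR = 8.59 × 0.7014 = 6.02 V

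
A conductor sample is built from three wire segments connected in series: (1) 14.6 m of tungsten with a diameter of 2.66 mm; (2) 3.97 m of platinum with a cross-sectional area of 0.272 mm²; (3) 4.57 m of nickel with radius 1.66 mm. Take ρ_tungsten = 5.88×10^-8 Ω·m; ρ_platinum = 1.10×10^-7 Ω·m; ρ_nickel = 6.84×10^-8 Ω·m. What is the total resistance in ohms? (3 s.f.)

Seg 1: A = π(d/2)² = π(1.3300e-03 m)² = 5.557e-06 m²
R_1 = (5.88×10^-8)(14.6)/(5.557e-06) = 0.1545 Ω
Seg 2: A = 0.272 mm² = 2.720e-07 m²
R_2 = (1.10×10^-7)(3.97)/(2.720e-07) = 1.606 Ω
Seg 3: A = πr² = π(1.6600e-03 m)² = 8.657e-06 m²
R_3 = (6.84×10^-8)(4.57)/(8.657e-06) = 0.03611 Ω
R_total = R_1 + R_2 + R_3 = 1.80 Ω

1.80 Ω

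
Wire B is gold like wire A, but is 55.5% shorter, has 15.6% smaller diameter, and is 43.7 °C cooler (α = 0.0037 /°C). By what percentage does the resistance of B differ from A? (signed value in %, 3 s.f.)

R ∝ ρL/d² with ρ ∝ (1+αΔT), so R_B/R_A = (1 − 55.5/100) × (1 − 15.6/100)⁻² × (1 − 0.0037×43.7)
= 0.445 × 1.404 × 0.8383 = 0.5237
(R_B − R_A)/R_A = 0.5237 − 1 = -47.6%

-47.6%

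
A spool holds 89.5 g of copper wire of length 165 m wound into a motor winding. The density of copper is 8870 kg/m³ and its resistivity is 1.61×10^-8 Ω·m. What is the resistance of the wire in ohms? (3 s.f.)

A = m/(density·L) = 0.0895/(8870×165) = 6.1153e-08 m²
R = ρL/A = (1.61×10^-8)(165)/(6.1153e-08) = 43.4 Ω

43.4 Ω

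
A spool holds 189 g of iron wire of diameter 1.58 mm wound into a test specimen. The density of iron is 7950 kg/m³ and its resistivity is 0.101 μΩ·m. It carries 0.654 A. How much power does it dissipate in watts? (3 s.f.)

ρ = 0.101 μΩ·m = 1.01×10^-7 Ω·m
A = π(d/2)² = π(7.9000e-04 m)² = 1.9607e-06 m²
L = m/(density·A) = 0.189/(7950×1.9607e-06) = 12.13 m
R = ρL/A = (1.01×10^-7)(12.13)/(1.9607e-06) = 0.6246 Ω
P = I²R = (0.654)² × 0.6246 = 0.267 W

0.267 W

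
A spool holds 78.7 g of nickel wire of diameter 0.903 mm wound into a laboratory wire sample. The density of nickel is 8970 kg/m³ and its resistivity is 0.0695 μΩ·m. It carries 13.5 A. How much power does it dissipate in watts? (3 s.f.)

ρ = 0.0695 μΩ·m = 6.95×10^-8 Ω·m
A = π(d/2)² = π(4.5150e-04 m)² = 6.4042e-07 m²
L = m/(density·A) = 0.0787/(8970×6.4042e-07) = 13.7 m
R = ρL/A = (6.95×10^-8)(13.7)/(6.4042e-07) = 1.487 Ω
P = I²R = (13.5)² × 1.487 = 271 W

271 W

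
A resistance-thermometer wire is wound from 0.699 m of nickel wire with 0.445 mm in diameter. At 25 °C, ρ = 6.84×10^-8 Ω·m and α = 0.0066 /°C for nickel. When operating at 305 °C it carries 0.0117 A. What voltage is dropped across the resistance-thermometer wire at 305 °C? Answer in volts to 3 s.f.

A = π(d/2)² = π(2.2250e-04 m)² = 1.555e-07 m²
R₍25₎ = ρL/A = (6.84×10^-8)(0.699)/(1.555e-07) = 0.3074 Ω
R₍305₎ = R₍25₎(1 + αΔT) = 0.3074 × (1 + 0.0066×280) = 0.8755 Ω
V = IR = 0.0117 × 0.8755 = 0.0102 V

0.0102 V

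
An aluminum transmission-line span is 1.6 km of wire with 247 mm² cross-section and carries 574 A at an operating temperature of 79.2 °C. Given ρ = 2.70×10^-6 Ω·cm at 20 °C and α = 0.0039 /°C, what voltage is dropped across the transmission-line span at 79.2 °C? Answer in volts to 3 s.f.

ρ = 2.70×10^-6 Ω·cm = 2.70×10^-8 Ω·m
A = 247 mm² = 2.470e-04 m²
R₍20₎ = ρL/A = (2.70×10^-8)(1600)/(2.470e-04) = 0.1749 Ω
R₍79.2₎ = R₍20₎(1 + αΔT) = 0.1749 × (1 + 0.0039×59.2) = 0.2153 Ω
V = IR = 574 × 0.2153 = 124 V

124 V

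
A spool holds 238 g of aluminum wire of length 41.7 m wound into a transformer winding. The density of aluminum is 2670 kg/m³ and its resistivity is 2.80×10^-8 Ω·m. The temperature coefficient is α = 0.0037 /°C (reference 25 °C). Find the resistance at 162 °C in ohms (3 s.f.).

A = m/(density·L) = 0.238/(2670×41.7) = 2.1376e-06 m²
R = ρL/A = (2.80×10^-8)(41.7)/(2.1376e-06) = 0.5462 Ω
R(162 °C) = 0.5462 × (1 + 0.0037×137) = 0.823 Ω

0.823 Ω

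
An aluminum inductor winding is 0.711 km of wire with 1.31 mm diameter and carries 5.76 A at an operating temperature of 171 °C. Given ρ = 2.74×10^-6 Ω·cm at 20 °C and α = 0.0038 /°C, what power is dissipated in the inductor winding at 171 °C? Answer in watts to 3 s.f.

ρ = 2.74×10^-6 Ω·cm = 2.74×10^-8 Ω·m
A = π(d/2)² = π(6.5500e-04 m)² = 1.348e-06 m²
R₍20₎ = ρL/A = (2.74×10^-8)(711)/(1.348e-06) = 14.45 Ω
R₍171₎ = R₍20₎(1 + αΔT) = 14.45 × (1 + 0.0038×151) = 22.75 Ω
P = I²R = (5.76)² × 22.75 = 755 W

755 W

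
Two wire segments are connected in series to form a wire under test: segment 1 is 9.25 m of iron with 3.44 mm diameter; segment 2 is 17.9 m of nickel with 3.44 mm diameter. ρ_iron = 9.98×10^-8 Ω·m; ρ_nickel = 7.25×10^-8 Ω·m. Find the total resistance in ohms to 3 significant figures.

0.239 Ω

Segment 1: A = π(d/2)² = π(1.7200e-03 m)² = 9.294e-06 m²
R₁ = ρL/A = (9.98×10^-8)(9.25)/(9.294e-06) = 0.09933 Ω
R₂ = (7.25×10^-8)(17.9)/(9.294e-06) = 0.1396 Ω
R = R₁ + R₂ = 0.239 Ω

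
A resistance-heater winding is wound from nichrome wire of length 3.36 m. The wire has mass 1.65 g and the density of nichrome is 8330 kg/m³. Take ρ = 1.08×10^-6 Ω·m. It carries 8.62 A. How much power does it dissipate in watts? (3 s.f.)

A = m/(density·L) = 0.00165/(8330×3.36) = 5.8952e-08 m²
R = ρL/A = (1.08×10^-6)(3.36)/(5.8952e-08) = 61.56 Ω
P = I²R = (8.62)² × 61.56 = 4570 W

4570 W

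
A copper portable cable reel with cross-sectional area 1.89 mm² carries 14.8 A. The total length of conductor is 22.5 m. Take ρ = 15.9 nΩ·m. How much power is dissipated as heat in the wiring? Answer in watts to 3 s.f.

ρ = 15.9 nΩ·m = 1.59×10^-8 Ω·m
A = 1.89 mm² = 1.890e-06 m²
R = ρL/A = (1.59×10^-8)(22.5)/(1.890e-06) = 0.1893 Ω
P = I²R = (14.8)² × 0.1893 = 41.5 W

41.5 W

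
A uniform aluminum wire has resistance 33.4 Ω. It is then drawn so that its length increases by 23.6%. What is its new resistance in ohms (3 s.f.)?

51.0 Ω

k = 1 + 23.6/100 = 1.236; volume constant ⇒ A' = A/k, so R' = k²R.
R' = 1.528 × 33.4 = 51.0 Ω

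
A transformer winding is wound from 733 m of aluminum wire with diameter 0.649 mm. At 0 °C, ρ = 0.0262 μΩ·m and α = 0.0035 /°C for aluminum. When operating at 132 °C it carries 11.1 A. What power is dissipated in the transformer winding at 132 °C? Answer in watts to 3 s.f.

10500 W

ρ = 0.0262 μΩ·m = 2.62×10^-8 Ω·m
A = π(d/2)² = π(3.2450e-04 m)² = 3.308e-07 m²
R₍0₎ = ρL/A = (2.62×10^-8)(733)/(3.308e-07) = 58.05 Ω
R₍132₎ = R₍0₎(1 + αΔT) = 58.05 × (1 + 0.0035×132) = 84.87 Ω
P = I²R = (11.1)² × 84.87 = 10500 W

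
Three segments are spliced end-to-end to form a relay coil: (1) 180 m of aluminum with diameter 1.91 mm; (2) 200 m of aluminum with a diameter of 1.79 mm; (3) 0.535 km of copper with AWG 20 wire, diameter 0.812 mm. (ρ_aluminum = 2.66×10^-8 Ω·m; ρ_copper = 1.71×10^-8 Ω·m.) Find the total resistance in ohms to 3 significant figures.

21.5 Ω

Seg 1: A = π(d/2)² = π(9.5500e-04 m)² = 2.865e-06 m²
R_1 = (2.66×10^-8)(180)/(2.865e-06) = 1.671 Ω
Seg 2: A = π(d/2)² = π(8.9500e-04 m)² = 2.516e-06 m²
R_2 = (2.66×10^-8)(200)/(2.516e-06) = 2.114 Ω
Seg 3: A = π(0.812/2 mm)² = π(4.0600e-04 m)² = 5.178e-07 m²
R_3 = (1.71×10^-8)(535)/(5.178e-07) = 17.67 Ω
R_total = R_1 + R_2 + R_3 = 21.5 Ω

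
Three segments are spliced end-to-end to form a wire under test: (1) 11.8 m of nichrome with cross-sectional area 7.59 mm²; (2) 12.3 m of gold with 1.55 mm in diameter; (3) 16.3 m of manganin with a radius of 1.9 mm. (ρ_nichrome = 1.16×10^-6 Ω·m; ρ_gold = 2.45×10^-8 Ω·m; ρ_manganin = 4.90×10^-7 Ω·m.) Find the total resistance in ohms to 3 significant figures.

2.67 Ω

Seg 1: A = 7.59 mm² = 7.590e-06 m²
R_1 = (1.16×10^-6)(11.8)/(7.590e-06) = 1.803 Ω
Seg 2: A = π(d/2)² = π(7.7500e-04 m)² = 1.887e-06 m²
R_2 = (2.45×10^-8)(12.3)/(1.887e-06) = 0.1597 Ω
Seg 3: A = πr² = π(1.9000e-03 m)² = 1.134e-05 m²
R_3 = (4.90×10^-7)(16.3)/(1.134e-05) = 0.7042 Ω
R_total = R_1 + R_2 + R_3 = 2.67 Ω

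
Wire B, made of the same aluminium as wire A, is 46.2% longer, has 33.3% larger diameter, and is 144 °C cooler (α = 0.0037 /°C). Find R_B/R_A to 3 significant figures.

0.384

R ∝ ρL/d² with ρ ∝ (1+αΔT), so R_B/R_A = (1 + 46.2/100) × (1 + 33.3/100)⁻² × (1 − 0.0037×144)
= 1.462 × 0.5628 × 0.4672 = 0.384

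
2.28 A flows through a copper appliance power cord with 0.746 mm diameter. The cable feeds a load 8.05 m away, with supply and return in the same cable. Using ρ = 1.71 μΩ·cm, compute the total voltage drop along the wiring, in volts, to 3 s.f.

1.44 V

ρ = 1.71 μΩ·cm = 1.71×10^-8 Ω·m
A = π(d/2)² = π(3.7300e-04 m)² = 4.371e-07 m²
Total conductor length (both ways) L = 2 × 8.05 = 16.1 m
R = ρL/A = (1.71×10^-8)(16.1)/(4.371e-07) = 0.6299 Ω
V = IR = 2.28 × 0.6299 = 1.44 V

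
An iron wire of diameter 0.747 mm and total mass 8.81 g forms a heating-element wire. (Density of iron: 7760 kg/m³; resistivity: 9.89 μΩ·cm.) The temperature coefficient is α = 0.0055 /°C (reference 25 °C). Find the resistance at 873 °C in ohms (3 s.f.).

ρ = 9.89 μΩ·cm = 9.89×10^-8 Ω·m
A = π(d/2)² = π(3.7350e-04 m)² = 4.3826e-07 m²
L = m/(density·A) = 0.00881/(7760×4.3826e-07) = 2.59 m
R = ρL/A = (9.89×10^-8)(2.59)/(4.3826e-07) = 0.5846 Ω
R(873 °C) = 0.5846 × (1 + 0.0055×848) = 3.31 Ω

3.31 Ω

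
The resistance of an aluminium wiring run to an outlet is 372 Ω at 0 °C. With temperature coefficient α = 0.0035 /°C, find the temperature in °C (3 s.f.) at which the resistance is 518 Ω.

R = R₀(1 + α(T − T₀)) ⇒ T = T₀ + (R/R₀ − 1)/α
T = 0 + (518/372 − 1)/0.0035 = 0 + (0.3925)/0.0035 = 112 °C

112 °C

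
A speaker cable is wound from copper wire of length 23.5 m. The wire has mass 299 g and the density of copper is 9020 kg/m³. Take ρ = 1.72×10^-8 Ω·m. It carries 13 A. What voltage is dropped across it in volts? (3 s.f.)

A = m/(density·L) = 0.299/(9020×23.5) = 1.4106e-06 m²
R = ρL/A = (1.72×10^-8)(23.5)/(1.4106e-06) = 0.2865 Ω
V = IR = 13 × 0.2865 = 3.73 V

3.73 V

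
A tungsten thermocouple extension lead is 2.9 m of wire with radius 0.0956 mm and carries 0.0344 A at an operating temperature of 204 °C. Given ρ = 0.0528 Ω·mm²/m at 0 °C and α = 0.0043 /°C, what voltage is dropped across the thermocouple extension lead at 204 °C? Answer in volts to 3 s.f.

ρ = 0.0528 Ω·mm²/m = 5.28×10^-8 Ω·m
A = πr² = π(9.5600e-05 m)² = 2.871e-08 m²
R₍0₎ = ρL/A = (5.28×10^-8)(2.9)/(2.871e-08) = 5.333 Ω
R₍204₎ = R₍0₎(1 + αΔT) = 5.333 × (1 + 0.0043×204) = 10.01 Ω
V = IR = 0.0344 × 10.01 = 0.344 V

0.344 V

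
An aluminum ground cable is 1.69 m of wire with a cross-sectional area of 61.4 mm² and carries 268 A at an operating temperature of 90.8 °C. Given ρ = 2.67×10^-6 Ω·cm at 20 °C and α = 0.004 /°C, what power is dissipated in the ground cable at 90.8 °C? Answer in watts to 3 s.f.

67.7 W

ρ = 2.67×10^-6 Ω·cm = 2.67×10^-8 Ω·m
A = 61.4 mm² = 6.140e-05 m²
R₍20₎ = ρL/A = (2.67×10^-8)(1.69)/(6.140e-05) = 7.349×10^-4 Ω
R₍90.8₎ = R₍20₎(1 + αΔT) = 7.349×10^-4 × (1 + 0.004×70.8) = 9.430×10^-4 Ω
P = I²R = (268)² × 9.430×10^-4 = 67.7 W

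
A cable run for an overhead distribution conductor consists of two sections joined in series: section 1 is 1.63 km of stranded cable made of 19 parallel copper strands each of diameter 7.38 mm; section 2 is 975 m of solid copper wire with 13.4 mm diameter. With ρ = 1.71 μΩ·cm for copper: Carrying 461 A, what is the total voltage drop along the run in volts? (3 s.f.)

70.3 V

ρ = 1.71 μΩ·cm = 1.71×10^-8 Ω·m
Section 1: A_strand = π(3.6900e-03)² = 4.278e-05 m²; R₁ = ρL/(N·A_s) = (1.71×10^-8)(1630)/(19×4.278e-05) = 0.03429 Ω
Section 2: A = π(d/2)² = π(6.7000e-03 m)² = 1.410e-04 m²
R₂ = (1.71×10^-8)(975)/(1.410e-04) = 0.1182 Ω
R = R₁ + R₂ = 0.1525 Ω
V = IR = 461 × 0.1525 = 70.3 V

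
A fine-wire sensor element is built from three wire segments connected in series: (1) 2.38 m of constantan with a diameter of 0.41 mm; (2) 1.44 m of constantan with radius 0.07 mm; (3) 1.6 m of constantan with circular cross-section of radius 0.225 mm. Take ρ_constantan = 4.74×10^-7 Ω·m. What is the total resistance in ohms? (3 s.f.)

Seg 1: A = π(d/2)² = π(2.0500e-04 m)² = 1.320e-07 m²
R_1 = (4.74×10^-7)(2.38)/(1.320e-07) = 8.545 Ω
Seg 2: A = πr² = π(7.0000e-05 m)² = 1.539e-08 m²
R_2 = (4.74×10^-7)(1.44)/(1.539e-08) = 44.34 Ω
Seg 3: A = πr² = π(2.2500e-04 m)² = 1.590e-07 m²
R_3 = (4.74×10^-7)(1.6)/(1.590e-07) = 4.769 Ω
R_total = R_1 + R_2 + R_3 = 57.7 Ω

57.7 Ω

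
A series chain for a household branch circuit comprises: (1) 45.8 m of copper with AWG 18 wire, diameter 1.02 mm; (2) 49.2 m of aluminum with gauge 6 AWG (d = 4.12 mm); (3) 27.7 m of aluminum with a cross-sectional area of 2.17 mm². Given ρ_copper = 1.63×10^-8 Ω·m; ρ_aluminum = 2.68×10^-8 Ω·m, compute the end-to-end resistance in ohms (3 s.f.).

1.35 Ω

Seg 1: A = π(1.02/2 mm)² = π(5.1000e-04 m)² = 8.171e-07 m²
R_1 = (1.63×10^-8)(45.8)/(8.171e-07) = 0.9136 Ω
Seg 2: A = π(4.12/2 mm)² = π(2.0600e-03 m)² = 1.333e-05 m²
R_2 = (2.68×10^-8)(49.2)/(1.333e-05) = 0.0989 Ω
Seg 3: A = 2.17 mm² = 2.170e-06 m²
R_3 = (2.68×10^-8)(27.7)/(2.170e-06) = 0.3421 Ω
R_total = R_1 + R_2 + R_3 = 1.35 Ω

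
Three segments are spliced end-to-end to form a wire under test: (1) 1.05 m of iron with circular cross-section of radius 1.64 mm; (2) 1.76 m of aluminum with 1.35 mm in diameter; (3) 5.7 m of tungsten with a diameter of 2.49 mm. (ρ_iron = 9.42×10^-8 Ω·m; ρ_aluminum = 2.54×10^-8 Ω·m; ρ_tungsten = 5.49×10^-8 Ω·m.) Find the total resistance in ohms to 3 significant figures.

0.107 Ω

Seg 1: A = πr² = π(1.6400e-03 m)² = 8.450e-06 m²
R_1 = (9.42×10^-8)(1.05)/(8.450e-06) = 0.01171 Ω
Seg 2: A = π(d/2)² = π(6.7500e-04 m)² = 1.431e-06 m²
R_2 = (2.54×10^-8)(1.76)/(1.431e-06) = 0.03123 Ω
Seg 3: A = π(d/2)² = π(1.2450e-03 m)² = 4.870e-06 m²
R_3 = (5.49×10^-8)(5.7)/(4.870e-06) = 0.06426 Ω
R_total = R_1 + R_2 + R_3 = 0.107 Ω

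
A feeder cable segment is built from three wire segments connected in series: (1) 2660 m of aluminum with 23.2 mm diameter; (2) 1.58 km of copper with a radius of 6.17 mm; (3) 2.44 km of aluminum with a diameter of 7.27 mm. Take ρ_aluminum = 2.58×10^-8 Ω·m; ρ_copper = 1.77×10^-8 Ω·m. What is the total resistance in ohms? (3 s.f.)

Seg 1: A = π(d/2)² = π(1.1600e-02 m)² = 4.227e-04 m²
R_1 = (2.58×10^-8)(2660)/(4.227e-04) = 0.1623 Ω
Seg 2: A = πr² = π(6.1700e-03 m)² = 1.196e-04 m²
R_2 = (1.77×10^-8)(1580)/(1.196e-04) = 0.2338 Ω
Seg 3: A = π(d/2)² = π(3.6350e-03 m)² = 4.151e-05 m²
R_3 = (2.58×10^-8)(2440)/(4.151e-05) = 1.517 Ω
R_total = R_1 + R_2 + R_3 = 1.91 Ω

1.91 Ω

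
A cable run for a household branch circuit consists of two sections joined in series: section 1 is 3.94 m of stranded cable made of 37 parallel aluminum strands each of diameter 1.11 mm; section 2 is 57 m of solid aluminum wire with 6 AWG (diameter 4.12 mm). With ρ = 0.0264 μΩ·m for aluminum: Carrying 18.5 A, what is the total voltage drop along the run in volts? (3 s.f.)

2.14 V

ρ = 0.0264 μΩ·m = 2.64×10^-8 Ω·m
Section 1: A_strand = π(5.5500e-04)² = 9.677e-07 m²; R₁ = ρL/(N·A_s) = (2.64×10^-8)(3.94)/(37×9.677e-07) = 0.002905 Ω
Section 2: A = π(4.12/2 mm)² = π(2.0600e-03 m)² = 1.333e-05 m²
R₂ = (2.64×10^-8)(57)/(1.333e-05) = 0.1129 Ω
R = R₁ + R₂ = 0.1158 Ω
V = IR = 18.5 × 0.1158 = 2.14 V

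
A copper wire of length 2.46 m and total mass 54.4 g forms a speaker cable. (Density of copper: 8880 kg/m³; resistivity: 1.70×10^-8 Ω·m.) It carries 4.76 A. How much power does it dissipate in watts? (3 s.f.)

A = m/(density·L) = 0.0544/(8880×2.46) = 2.4903e-06 m²
R = ρL/A = (1.70×10^-8)(2.46)/(2.4903e-06) = 0.01679 Ω
P = I²R = (4.76)² × 0.01679 = 0.380 W

0.380 W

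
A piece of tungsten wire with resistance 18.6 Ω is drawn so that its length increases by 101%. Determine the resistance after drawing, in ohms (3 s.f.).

75.1 Ω

k = 1 + 101/100 = 2.01; volume constant ⇒ A' = A/k, so R' = k²R.
R' = 4.04 × 18.6 = 75.1 Ω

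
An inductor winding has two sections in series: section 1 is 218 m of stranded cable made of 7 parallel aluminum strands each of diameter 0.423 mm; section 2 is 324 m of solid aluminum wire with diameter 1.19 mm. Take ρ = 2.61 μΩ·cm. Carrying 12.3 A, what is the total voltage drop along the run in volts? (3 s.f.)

165 V

ρ = 2.61 μΩ·cm = 2.61×10^-8 Ω·m
Section 1: A_strand = π(2.1150e-04)² = 1.405e-07 m²; R₁ = ρL/(N·A_s) = (2.61×10^-8)(218)/(7×1.405e-07) = 5.784 Ω
Section 2: A = π(d/2)² = π(5.9500e-04 m)² = 1.112e-06 m²
R₂ = (2.61×10^-8)(324)/(1.112e-06) = 7.603 Ω
R = R₁ + R₂ = 13.39 Ω
V = IR = 12.3 × 13.39 = 165 V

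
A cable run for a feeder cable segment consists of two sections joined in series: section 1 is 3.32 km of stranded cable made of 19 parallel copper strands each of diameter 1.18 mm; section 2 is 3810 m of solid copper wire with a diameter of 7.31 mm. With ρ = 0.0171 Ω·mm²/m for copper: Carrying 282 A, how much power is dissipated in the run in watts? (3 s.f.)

3.41×10^5 W

ρ = 0.0171 Ω·mm²/m = 1.71×10^-8 Ω·m
Section 1: A_strand = π(5.9000e-04)² = 1.094e-06 m²; R₁ = ρL/(N·A_s) = (1.71×10^-8)(3320)/(19×1.094e-06) = 2.732 Ω
Section 2: A = π(d/2)² = π(3.6550e-03 m)² = 4.197e-05 m²
R₂ = (1.71×10^-8)(3810)/(4.197e-05) = 1.552 Ω
R = R₁ + R₂ = 4.285 Ω
P = I²R = (282)² × 4.285 = 3.41×10^5 W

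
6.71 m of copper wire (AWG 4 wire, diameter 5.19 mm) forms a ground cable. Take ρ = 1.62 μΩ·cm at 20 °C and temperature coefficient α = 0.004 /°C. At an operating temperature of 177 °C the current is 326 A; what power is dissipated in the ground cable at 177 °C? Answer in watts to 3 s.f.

ρ = 1.62 μΩ·cm = 1.62×10^-8 Ω·m
A = π(5.19/2 mm)² = π(2.5950e-03 m)² = 2.116e-05 m²
R₍20₎ = ρL/A = (1.62×10^-8)(6.71)/(2.116e-05) = 0.005138 Ω
R₍177₎ = R₍20₎(1 + αΔT) = 0.005138 × (1 + 0.004×157) = 0.008365 Ω
P = I²R = (326)² × 0.008365 = 889 W

889 W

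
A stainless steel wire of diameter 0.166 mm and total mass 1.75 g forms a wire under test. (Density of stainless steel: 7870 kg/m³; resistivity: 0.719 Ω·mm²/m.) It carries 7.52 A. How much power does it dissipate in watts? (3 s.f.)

19300 W

ρ = 0.719 Ω·mm²/m = 7.19×10^-7 Ω·m
A = π(d/2)² = π(8.3000e-05 m)² = 2.1642e-08 m²
L = m/(density·A) = 0.00175/(7870×2.1642e-08) = 10.27 m
R = ρL/A = (7.19×10^-7)(10.27)/(2.1642e-08) = 341.3 Ω
P = I²R = (7.52)² × 341.3 = 19300 W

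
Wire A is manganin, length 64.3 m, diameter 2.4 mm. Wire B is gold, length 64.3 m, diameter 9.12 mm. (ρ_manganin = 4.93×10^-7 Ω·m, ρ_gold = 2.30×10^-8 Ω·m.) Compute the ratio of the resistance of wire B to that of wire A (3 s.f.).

R ∝ ρL/d², so R_B/R_A = (ρ_B/ρ_A) × (d_A/d_B)²
= (2.30×10^-8/4.93×10^-7) × (2.4/9.12)² = 0.00323

0.00323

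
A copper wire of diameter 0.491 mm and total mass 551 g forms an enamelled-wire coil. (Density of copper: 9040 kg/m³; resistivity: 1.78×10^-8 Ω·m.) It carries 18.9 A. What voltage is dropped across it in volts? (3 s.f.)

A = π(d/2)² = π(2.4550e-04 m)² = 1.8934e-07 m²
L = m/(density·A) = 0.551/(9040×1.8934e-07) = 321.9 m
R = ρL/A = (1.78×10^-8)(321.9)/(1.8934e-07) = 30.26 Ω
V = IR = 18.9 × 30.26 = 572 V

572 V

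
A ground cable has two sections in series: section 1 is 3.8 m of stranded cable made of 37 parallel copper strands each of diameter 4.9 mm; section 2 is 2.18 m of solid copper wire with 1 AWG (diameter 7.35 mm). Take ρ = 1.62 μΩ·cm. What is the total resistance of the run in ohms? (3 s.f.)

9.21×10^-4 Ω

ρ = 1.62 μΩ·cm = 1.62×10^-8 Ω·m
Section 1: A_strand = π(2.4500e-03)² = 1.886e-05 m²; R₁ = ρL/(N·A_s) = (1.62×10^-8)(3.8)/(37×1.886e-05) = 8.823×10^-5 Ω
Section 2: A = π(7.35/2 mm)² = π(3.6750e-03 m)² = 4.243e-05 m²
R₂ = (1.62×10^-8)(2.18)/(4.243e-05) = 8.324×10^-4 Ω
R = R₁ + R₂ = 9.21×10^-4 Ω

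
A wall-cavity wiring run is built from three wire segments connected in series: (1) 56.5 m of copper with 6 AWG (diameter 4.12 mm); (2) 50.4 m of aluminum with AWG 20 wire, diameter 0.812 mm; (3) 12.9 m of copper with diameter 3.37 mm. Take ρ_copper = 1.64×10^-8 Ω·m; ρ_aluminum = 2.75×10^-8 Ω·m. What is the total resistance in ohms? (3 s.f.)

2.77 Ω

Seg 1: A = π(4.12/2 mm)² = π(2.0600e-03 m)² = 1.333e-05 m²
R_1 = (1.64×10^-8)(56.5)/(1.333e-05) = 0.0695 Ω
Seg 2: A = π(0.812/2 mm)² = π(4.0600e-04 m)² = 5.178e-07 m²
R_2 = (2.75×10^-8)(50.4)/(5.178e-07) = 2.676 Ω
Seg 3: A = π(d/2)² = π(1.6850e-03 m)² = 8.920e-06 m²
R_3 = (1.64×10^-8)(12.9)/(8.920e-06) = 0.02372 Ω
R_total = R_1 + R_2 + R_3 = 2.77 Ω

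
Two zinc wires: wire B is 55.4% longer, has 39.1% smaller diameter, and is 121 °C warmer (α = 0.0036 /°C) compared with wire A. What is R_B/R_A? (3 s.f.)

R ∝ ρL/d² with ρ ∝ (1+αΔT), so R_B/R_A = (1 + 55.4/100) × (1 − 39.1/100)⁻² × (1 + 0.0036×121)
= 1.554 × 2.696 × 1.436 = 6.02

6.02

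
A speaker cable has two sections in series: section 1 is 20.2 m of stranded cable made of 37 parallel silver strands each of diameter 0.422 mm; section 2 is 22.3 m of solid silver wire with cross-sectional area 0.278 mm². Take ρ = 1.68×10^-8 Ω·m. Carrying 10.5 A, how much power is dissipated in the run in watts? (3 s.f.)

Section 1: A_strand = π(2.1100e-04)² = 1.399e-07 m²; R₁ = ρL/(N·A_s) = (1.68×10^-8)(20.2)/(37×1.399e-07) = 0.06558 Ω
Section 2: A = 0.278 mm² = 2.780e-07 m²
R₂ = (1.68×10^-8)(22.3)/(2.780e-07) = 1.348 Ω
R = R₁ + R₂ = 1.413 Ω
P = I²R = (10.5)² × 1.413 = 156 W

156 W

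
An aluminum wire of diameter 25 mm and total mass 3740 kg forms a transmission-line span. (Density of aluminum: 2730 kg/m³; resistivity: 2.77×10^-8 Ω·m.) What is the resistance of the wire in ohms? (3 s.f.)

A = π(d/2)² = π(1.2500e-02 m)² = 4.9087e-04 m²
L = m/(density·A) = 3740/(2730×4.9087e-04) = 2791 m
R = ρL/A = (2.77×10^-8)(2791)/(4.9087e-04) = 0.157 Ω

0.157 Ω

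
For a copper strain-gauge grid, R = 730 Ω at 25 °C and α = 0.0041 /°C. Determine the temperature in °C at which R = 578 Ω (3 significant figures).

-25.8 °C

R = R₀(1 + α(T − T₀)) ⇒ T = T₀ + (R/R₀ − 1)/α
T = 25 + (578/730 − 1)/0.0041 = 25 + (-0.2082)/0.0041 = -25.8 °C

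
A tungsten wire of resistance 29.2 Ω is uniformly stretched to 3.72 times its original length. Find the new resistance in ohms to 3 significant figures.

404 Ω

Volume constant ⇒ A' = A/k with k = 3.72. R' = ρ(kL)/(A/k) = k²R.
R' = 13.84 × 29.2 = 404 Ω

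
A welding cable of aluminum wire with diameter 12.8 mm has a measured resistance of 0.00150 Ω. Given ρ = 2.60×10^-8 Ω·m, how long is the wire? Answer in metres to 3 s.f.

7.42 m

A = π(d/2)² = π(6.4000e-03 m)² = 1.287e-04 m²
L = RA/ρ = (0.0015)(1.287e-04)/(2.60×10^-8) = 7.42 m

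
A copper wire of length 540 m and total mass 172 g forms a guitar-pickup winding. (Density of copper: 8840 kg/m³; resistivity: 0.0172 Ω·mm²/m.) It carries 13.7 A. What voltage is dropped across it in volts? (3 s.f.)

3530 V

ρ = 0.0172 Ω·mm²/m = 1.72×10^-8 Ω·m
A = m/(density·L) = 0.172/(8840×540) = 3.6032e-08 m²
R = ρL/A = (1.72×10^-8)(540)/(3.6032e-08) = 257.8 Ω
V = IR = 13.7 × 257.8 = 3530 V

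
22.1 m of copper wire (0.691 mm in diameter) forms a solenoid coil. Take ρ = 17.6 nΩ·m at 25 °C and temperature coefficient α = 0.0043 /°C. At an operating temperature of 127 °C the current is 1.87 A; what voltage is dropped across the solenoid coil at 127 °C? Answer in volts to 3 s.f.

2.79 V

ρ = 17.6 nΩ·m = 1.76×10^-8 Ω·m
A = π(d/2)² = π(3.4550e-04 m)² = 3.750e-07 m²
R₍25₎ = ρL/A = (1.76×10^-8)(22.1)/(3.750e-07) = 1.037 Ω
R₍127₎ = R₍25₎(1 + αΔT) = 1.037 × (1 + 0.0043×102) = 1.492 Ω
V = IR = 1.87 × 1.492 = 2.79 V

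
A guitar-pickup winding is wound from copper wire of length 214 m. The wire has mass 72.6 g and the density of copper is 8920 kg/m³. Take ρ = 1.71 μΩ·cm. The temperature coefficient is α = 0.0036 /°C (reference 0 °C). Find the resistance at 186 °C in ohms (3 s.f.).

161 Ω

ρ = 1.71 μΩ·cm = 1.71×10^-8 Ω·m
A = m/(density·L) = 0.0726/(8920×214) = 3.8033e-08 m²
R = ρL/A = (1.71×10^-8)(214)/(3.8033e-08) = 96.22 Ω
R(186 °C) = 96.22 × (1 + 0.0036×186) = 161 Ω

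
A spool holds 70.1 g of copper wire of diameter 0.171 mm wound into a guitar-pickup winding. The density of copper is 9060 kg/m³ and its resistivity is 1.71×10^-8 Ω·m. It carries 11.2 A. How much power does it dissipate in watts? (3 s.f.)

31500 W

A = π(d/2)² = π(8.5500e-05 m)² = 2.2966e-08 m²
L = m/(density·A) = 0.0701/(9060×2.2966e-08) = 336.9 m
R = ρL/A = (1.71×10^-8)(336.9)/(2.2966e-08) = 250.9 Ω
P = I²R = (11.2)² × 250.9 = 31500 W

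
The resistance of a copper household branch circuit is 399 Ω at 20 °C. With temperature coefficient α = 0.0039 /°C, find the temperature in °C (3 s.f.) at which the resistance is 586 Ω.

140 °C

R = R₀(1 + α(T − T₀)) ⇒ T = T₀ + (R/R₀ − 1)/α
T = 20 + (586/399 − 1)/0.0039 = 20 + (0.4687)/0.0039 = 140 °C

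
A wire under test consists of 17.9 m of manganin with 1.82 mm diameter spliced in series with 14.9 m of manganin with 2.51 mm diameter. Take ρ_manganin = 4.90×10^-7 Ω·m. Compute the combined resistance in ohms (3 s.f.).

Segment 1: A = π(d/2)² = π(9.1000e-04 m)² = 2.602e-06 m²
R₁ = ρL/A = (4.90×10^-7)(17.9)/(2.602e-06) = 3.371 Ω
Segment 2: A = π(d/2)² = π(1.2550e-03 m)² = 4.948e-06 m²
R₂ = (4.90×10^-7)(14.9)/(4.948e-06) = 1.476 Ω
R = R₁ + R₂ = 4.85 Ω

4.85 Ω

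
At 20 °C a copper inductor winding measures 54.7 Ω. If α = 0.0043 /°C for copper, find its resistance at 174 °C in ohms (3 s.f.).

ΔT = 174 − 20 = 154 °C
R = R₀(1 + αΔT) = 54.7 × (1 + 0.0043×154) = 54.7 × 1.662 = 90.9 Ω

90.9 Ω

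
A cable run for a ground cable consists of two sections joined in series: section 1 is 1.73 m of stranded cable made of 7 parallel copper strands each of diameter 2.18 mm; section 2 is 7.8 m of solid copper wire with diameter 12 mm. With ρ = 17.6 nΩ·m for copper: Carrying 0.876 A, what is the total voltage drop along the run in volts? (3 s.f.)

0.00208 V

ρ = 17.6 nΩ·m = 1.76×10^-8 Ω·m
Section 1: A_strand = π(1.0900e-03)² = 3.733e-06 m²; R₁ = ρL/(N·A_s) = (1.76×10^-8)(1.73)/(7×3.733e-06) = 0.001165 Ω
Section 2: A = π(d/2)² = π(6.0000e-03 m)² = 1.131e-04 m²
R₂ = (1.76×10^-8)(7.8)/(1.131e-04) = 0.001214 Ω
R = R₁ + R₂ = 0.002379 Ω
V = IR = 0.876 × 0.002379 = 0.00208 V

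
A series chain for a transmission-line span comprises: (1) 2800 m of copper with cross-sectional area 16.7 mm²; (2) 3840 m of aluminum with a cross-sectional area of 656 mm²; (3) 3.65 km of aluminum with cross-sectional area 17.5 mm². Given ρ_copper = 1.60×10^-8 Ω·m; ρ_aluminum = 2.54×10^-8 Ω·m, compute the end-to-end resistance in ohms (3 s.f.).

8.13 Ω

Seg 1: A = 16.7 mm² = 1.670e-05 m²
R_1 = (1.60×10^-8)(2800)/(1.670e-05) = 2.683 Ω
Seg 2: A = 656 mm² = 6.560e-04 m²
R_2 = (2.54×10^-8)(3840)/(6.560e-04) = 0.1487 Ω
Seg 3: A = 17.5 mm² = 1.750e-05 m²
R_3 = (2.54×10^-8)(3650)/(1.750e-05) = 5.298 Ω
R_total = R_1 + R_2 + R_3 = 8.13 Ω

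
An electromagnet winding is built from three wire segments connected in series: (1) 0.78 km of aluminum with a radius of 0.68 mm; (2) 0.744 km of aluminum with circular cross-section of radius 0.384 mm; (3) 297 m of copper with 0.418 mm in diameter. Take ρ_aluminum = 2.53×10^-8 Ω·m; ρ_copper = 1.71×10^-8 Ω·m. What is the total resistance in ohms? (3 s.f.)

Seg 1: A = πr² = π(6.8000e-04 m)² = 1.453e-06 m²
R_1 = (2.53×10^-8)(780)/(1.453e-06) = 13.58 Ω
Seg 2: A = πr² = π(3.8400e-04 m)² = 4.632e-07 m²
R_2 = (2.53×10^-8)(744)/(4.632e-07) = 40.63 Ω
Seg 3: A = π(d/2)² = π(2.0900e-04 m)² = 1.372e-07 m²
R_3 = (1.71×10^-8)(297)/(1.372e-07) = 37.01 Ω
R_total = R_1 + R_2 + R_3 = 91.2 Ω

91.2 Ω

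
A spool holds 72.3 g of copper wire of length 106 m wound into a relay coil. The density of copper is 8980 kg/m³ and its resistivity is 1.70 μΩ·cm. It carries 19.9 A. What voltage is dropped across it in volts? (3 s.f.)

472 V

ρ = 1.70 μΩ·cm = 1.70×10^-8 Ω·m
A = m/(density·L) = 0.0723/(8980×106) = 7.5955e-08 m²
R = ρL/A = (1.70×10^-8)(106)/(7.5955e-08) = 23.72 Ω
V = IR = 19.9 × 23.72 = 472 V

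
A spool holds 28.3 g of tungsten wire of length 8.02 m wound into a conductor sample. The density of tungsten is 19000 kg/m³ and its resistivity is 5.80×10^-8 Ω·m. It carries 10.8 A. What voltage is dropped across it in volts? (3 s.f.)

A = m/(density·L) = 0.0283/(19000×8.02) = 1.8572e-07 m²
R = ρL/A = (5.80×10^-8)(8.02)/(1.8572e-07) = 2.505 Ω
V = IR = 10.8 × 2.505 = 27.1 V

27.1 V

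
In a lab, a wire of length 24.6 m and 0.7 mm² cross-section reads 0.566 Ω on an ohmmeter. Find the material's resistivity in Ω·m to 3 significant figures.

1.61×10^-8 Ω·m

A = 0.7 mm² = 7.000e-07 m²
ρ = RA/L = (0.566)(7.000e-07)/(24.6) = 1.61×10^-8 Ω·m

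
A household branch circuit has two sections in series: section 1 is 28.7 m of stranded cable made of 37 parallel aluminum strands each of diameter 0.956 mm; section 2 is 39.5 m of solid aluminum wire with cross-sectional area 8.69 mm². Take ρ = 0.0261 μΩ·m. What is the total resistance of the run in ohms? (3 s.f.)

0.147 Ω

ρ = 0.0261 μΩ·m = 2.61×10^-8 Ω·m
Section 1: A_strand = π(4.7800e-04)² = 7.178e-07 m²; R₁ = ρL/(N·A_s) = (2.61×10^-8)(28.7)/(37×7.178e-07) = 0.0282 Ω
Section 2: A = 8.69 mm² = 8.690e-06 m²
R₂ = (2.61×10^-8)(39.5)/(8.690e-06) = 0.1186 Ω
R = R₁ + R₂ = 0.147 Ω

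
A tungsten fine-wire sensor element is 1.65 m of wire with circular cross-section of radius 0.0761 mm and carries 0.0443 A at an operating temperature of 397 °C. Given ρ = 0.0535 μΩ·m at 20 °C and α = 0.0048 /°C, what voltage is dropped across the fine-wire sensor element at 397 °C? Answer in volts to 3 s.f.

ρ = 0.0535 μΩ·m = 5.35×10^-8 Ω·m
A = πr² = π(7.6100e-05 m)² = 1.819e-08 m²
R₍20₎ = ρL/A = (5.35×10^-8)(1.65)/(1.819e-08) = 4.852 Ω
R₍397₎ = R₍20₎(1 + αΔT) = 4.852 × (1 + 0.0048×377) = 13.63 Ω
V = IR = 0.0443 × 13.63 = 0.604 V

0.604 V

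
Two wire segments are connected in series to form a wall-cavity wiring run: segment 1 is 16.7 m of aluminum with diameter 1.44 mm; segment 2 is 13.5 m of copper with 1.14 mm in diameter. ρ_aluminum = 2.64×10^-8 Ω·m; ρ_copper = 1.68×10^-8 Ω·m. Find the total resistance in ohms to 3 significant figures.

Segment 1: A = π(d/2)² = π(7.2000e-04 m)² = 1.629e-06 m²
R₁ = ρL/A = (2.64×10^-8)(16.7)/(1.629e-06) = 0.2707 Ω
Segment 2: A = π(d/2)² = π(5.7000e-04 m)² = 1.021e-06 m²
R₂ = (1.68×10^-8)(13.5)/(1.021e-06) = 0.2222 Ω
R = R₁ + R₂ = 0.493 Ω

0.493 Ω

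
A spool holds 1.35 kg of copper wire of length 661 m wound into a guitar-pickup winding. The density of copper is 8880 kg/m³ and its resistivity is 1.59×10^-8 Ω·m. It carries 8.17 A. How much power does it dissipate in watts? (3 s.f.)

A = m/(density·L) = 1.35/(8880×661) = 2.3000e-07 m²
R = ρL/A = (1.59×10^-8)(661)/(2.3000e-07) = 45.7 Ω
P = I²R = (8.17)² × 45.7 = 3050 W

3050 W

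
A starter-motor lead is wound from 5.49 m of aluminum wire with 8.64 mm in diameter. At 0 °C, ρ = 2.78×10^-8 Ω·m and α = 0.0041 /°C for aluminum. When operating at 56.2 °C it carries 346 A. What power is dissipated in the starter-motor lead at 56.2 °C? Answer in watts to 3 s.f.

A = π(d/2)² = π(4.3200e-03 m)² = 5.863e-05 m²
R₍0₎ = ρL/A = (2.78×10^-8)(5.49)/(5.863e-05) = 0.002603 Ω
R₍56.2₎ = R₍0₎(1 + αΔT) = 0.002603 × (1 + 0.0041×56.2) = 0.003203 Ω
P = I²R = (346)² × 0.003203 = 383 W

383 W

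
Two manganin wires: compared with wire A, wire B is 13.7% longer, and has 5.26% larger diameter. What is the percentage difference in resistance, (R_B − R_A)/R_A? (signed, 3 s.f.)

2.62%

R ∝ L/d², so R_B/R_A = (1 + 13.7/100) × (1 + 5.26/100)⁻²
= 1.137 × 0.9025 = 1.026
(R_B − R_A)/R_A = 1.026 − 1 = 2.62%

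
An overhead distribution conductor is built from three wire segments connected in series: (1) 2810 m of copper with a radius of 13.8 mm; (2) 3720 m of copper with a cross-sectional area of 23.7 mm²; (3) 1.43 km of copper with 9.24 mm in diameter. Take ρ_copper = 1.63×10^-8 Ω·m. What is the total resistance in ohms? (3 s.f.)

2.98 Ω

Seg 1: A = πr² = π(1.3800e-02 m)² = 5.983e-04 m²
R_1 = (1.63×10^-8)(2810)/(5.983e-04) = 0.07656 Ω
Seg 2: A = 23.7 mm² = 2.370e-05 m²
R_2 = (1.63×10^-8)(3720)/(2.370e-05) = 2.558 Ω
Seg 3: A = π(d/2)² = π(4.6200e-03 m)² = 6.706e-05 m²
R_3 = (1.63×10^-8)(1430)/(6.706e-05) = 0.3476 Ω
R_total = R_1 + R_2 + R_3 = 2.98 Ω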